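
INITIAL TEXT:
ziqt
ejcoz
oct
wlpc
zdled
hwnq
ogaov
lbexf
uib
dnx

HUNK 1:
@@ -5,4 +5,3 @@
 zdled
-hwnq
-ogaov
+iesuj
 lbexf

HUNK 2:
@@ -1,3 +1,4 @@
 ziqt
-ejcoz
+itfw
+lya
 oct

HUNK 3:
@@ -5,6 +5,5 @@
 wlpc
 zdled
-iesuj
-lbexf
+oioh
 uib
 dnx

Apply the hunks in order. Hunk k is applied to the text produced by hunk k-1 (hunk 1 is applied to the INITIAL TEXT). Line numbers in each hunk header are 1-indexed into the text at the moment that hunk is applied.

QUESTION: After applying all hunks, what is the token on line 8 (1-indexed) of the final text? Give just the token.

Answer: uib

Derivation:
Hunk 1: at line 5 remove [hwnq,ogaov] add [iesuj] -> 9 lines: ziqt ejcoz oct wlpc zdled iesuj lbexf uib dnx
Hunk 2: at line 1 remove [ejcoz] add [itfw,lya] -> 10 lines: ziqt itfw lya oct wlpc zdled iesuj lbexf uib dnx
Hunk 3: at line 5 remove [iesuj,lbexf] add [oioh] -> 9 lines: ziqt itfw lya oct wlpc zdled oioh uib dnx
Final line 8: uib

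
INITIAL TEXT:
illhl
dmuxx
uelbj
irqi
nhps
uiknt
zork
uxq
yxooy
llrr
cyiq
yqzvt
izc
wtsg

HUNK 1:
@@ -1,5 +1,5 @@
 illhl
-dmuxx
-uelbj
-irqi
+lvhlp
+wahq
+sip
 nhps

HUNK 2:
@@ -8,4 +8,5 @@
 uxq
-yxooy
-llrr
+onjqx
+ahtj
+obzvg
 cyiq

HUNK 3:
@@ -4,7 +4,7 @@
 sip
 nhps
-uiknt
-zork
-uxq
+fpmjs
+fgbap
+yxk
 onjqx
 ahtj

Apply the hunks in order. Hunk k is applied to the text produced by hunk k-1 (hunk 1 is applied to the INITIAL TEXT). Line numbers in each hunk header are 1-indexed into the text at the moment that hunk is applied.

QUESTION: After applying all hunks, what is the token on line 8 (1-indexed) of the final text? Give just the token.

Answer: yxk

Derivation:
Hunk 1: at line 1 remove [dmuxx,uelbj,irqi] add [lvhlp,wahq,sip] -> 14 lines: illhl lvhlp wahq sip nhps uiknt zork uxq yxooy llrr cyiq yqzvt izc wtsg
Hunk 2: at line 8 remove [yxooy,llrr] add [onjqx,ahtj,obzvg] -> 15 lines: illhl lvhlp wahq sip nhps uiknt zork uxq onjqx ahtj obzvg cyiq yqzvt izc wtsg
Hunk 3: at line 4 remove [uiknt,zork,uxq] add [fpmjs,fgbap,yxk] -> 15 lines: illhl lvhlp wahq sip nhps fpmjs fgbap yxk onjqx ahtj obzvg cyiq yqzvt izc wtsg
Final line 8: yxk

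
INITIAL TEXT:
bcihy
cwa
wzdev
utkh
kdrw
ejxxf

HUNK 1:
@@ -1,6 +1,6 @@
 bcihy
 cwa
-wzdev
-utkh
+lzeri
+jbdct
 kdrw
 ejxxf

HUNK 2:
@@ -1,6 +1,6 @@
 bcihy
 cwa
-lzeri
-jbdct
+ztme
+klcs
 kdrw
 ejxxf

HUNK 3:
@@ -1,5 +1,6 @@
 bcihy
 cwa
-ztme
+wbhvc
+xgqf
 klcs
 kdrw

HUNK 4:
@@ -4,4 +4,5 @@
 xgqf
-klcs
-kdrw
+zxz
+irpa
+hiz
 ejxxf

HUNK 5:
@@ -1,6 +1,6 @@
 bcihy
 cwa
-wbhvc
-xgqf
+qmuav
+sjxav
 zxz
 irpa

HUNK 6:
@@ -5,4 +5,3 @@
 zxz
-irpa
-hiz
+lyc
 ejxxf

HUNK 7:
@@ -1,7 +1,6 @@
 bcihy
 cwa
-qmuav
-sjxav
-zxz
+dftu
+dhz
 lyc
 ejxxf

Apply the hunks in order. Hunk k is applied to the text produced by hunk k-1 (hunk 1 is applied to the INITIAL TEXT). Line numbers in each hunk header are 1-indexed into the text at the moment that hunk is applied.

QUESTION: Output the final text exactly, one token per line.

Hunk 1: at line 1 remove [wzdev,utkh] add [lzeri,jbdct] -> 6 lines: bcihy cwa lzeri jbdct kdrw ejxxf
Hunk 2: at line 1 remove [lzeri,jbdct] add [ztme,klcs] -> 6 lines: bcihy cwa ztme klcs kdrw ejxxf
Hunk 3: at line 1 remove [ztme] add [wbhvc,xgqf] -> 7 lines: bcihy cwa wbhvc xgqf klcs kdrw ejxxf
Hunk 4: at line 4 remove [klcs,kdrw] add [zxz,irpa,hiz] -> 8 lines: bcihy cwa wbhvc xgqf zxz irpa hiz ejxxf
Hunk 5: at line 1 remove [wbhvc,xgqf] add [qmuav,sjxav] -> 8 lines: bcihy cwa qmuav sjxav zxz irpa hiz ejxxf
Hunk 6: at line 5 remove [irpa,hiz] add [lyc] -> 7 lines: bcihy cwa qmuav sjxav zxz lyc ejxxf
Hunk 7: at line 1 remove [qmuav,sjxav,zxz] add [dftu,dhz] -> 6 lines: bcihy cwa dftu dhz lyc ejxxf

Answer: bcihy
cwa
dftu
dhz
lyc
ejxxf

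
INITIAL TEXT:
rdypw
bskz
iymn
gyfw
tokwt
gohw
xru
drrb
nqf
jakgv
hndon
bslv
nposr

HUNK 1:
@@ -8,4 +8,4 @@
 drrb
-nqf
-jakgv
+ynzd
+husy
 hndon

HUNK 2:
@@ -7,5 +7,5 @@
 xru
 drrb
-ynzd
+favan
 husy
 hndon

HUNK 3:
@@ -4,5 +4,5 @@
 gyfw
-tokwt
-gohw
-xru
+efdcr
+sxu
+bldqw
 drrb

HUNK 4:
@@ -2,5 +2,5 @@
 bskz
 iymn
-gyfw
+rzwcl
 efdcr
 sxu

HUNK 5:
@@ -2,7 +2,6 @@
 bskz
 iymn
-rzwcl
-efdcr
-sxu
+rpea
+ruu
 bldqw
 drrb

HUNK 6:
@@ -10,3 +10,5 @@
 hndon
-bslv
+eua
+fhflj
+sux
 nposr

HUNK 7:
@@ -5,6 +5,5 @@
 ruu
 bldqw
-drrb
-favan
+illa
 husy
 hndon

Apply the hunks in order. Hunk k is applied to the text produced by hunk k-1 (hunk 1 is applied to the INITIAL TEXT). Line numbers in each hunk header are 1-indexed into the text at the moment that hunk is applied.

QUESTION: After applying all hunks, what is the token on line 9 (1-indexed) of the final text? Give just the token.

Answer: hndon

Derivation:
Hunk 1: at line 8 remove [nqf,jakgv] add [ynzd,husy] -> 13 lines: rdypw bskz iymn gyfw tokwt gohw xru drrb ynzd husy hndon bslv nposr
Hunk 2: at line 7 remove [ynzd] add [favan] -> 13 lines: rdypw bskz iymn gyfw tokwt gohw xru drrb favan husy hndon bslv nposr
Hunk 3: at line 4 remove [tokwt,gohw,xru] add [efdcr,sxu,bldqw] -> 13 lines: rdypw bskz iymn gyfw efdcr sxu bldqw drrb favan husy hndon bslv nposr
Hunk 4: at line 2 remove [gyfw] add [rzwcl] -> 13 lines: rdypw bskz iymn rzwcl efdcr sxu bldqw drrb favan husy hndon bslv nposr
Hunk 5: at line 2 remove [rzwcl,efdcr,sxu] add [rpea,ruu] -> 12 lines: rdypw bskz iymn rpea ruu bldqw drrb favan husy hndon bslv nposr
Hunk 6: at line 10 remove [bslv] add [eua,fhflj,sux] -> 14 lines: rdypw bskz iymn rpea ruu bldqw drrb favan husy hndon eua fhflj sux nposr
Hunk 7: at line 5 remove [drrb,favan] add [illa] -> 13 lines: rdypw bskz iymn rpea ruu bldqw illa husy hndon eua fhflj sux nposr
Final line 9: hndon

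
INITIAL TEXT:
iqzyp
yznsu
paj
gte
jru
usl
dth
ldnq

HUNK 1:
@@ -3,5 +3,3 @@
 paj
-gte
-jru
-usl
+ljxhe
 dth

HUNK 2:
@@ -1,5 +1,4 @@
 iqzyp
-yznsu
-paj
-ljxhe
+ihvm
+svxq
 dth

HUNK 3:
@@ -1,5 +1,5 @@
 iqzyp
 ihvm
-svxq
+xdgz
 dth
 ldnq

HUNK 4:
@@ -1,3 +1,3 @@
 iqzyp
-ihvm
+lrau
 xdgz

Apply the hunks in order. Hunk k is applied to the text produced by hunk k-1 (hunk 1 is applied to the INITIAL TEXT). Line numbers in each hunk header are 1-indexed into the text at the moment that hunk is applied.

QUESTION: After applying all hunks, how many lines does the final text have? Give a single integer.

Hunk 1: at line 3 remove [gte,jru,usl] add [ljxhe] -> 6 lines: iqzyp yznsu paj ljxhe dth ldnq
Hunk 2: at line 1 remove [yznsu,paj,ljxhe] add [ihvm,svxq] -> 5 lines: iqzyp ihvm svxq dth ldnq
Hunk 3: at line 1 remove [svxq] add [xdgz] -> 5 lines: iqzyp ihvm xdgz dth ldnq
Hunk 4: at line 1 remove [ihvm] add [lrau] -> 5 lines: iqzyp lrau xdgz dth ldnq
Final line count: 5

Answer: 5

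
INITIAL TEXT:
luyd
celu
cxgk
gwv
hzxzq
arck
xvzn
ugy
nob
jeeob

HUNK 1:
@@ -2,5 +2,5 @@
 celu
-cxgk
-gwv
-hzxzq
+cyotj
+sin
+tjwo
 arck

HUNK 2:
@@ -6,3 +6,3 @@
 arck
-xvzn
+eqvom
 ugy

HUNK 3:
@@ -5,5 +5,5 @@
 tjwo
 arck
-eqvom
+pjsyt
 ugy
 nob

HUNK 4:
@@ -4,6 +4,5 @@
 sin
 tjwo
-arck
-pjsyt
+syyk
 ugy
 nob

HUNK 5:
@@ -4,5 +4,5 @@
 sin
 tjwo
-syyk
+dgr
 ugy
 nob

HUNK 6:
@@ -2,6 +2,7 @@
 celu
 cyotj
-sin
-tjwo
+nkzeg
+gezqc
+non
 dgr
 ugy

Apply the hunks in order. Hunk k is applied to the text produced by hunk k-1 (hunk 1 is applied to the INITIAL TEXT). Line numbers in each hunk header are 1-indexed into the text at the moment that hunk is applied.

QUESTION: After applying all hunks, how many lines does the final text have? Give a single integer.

Hunk 1: at line 2 remove [cxgk,gwv,hzxzq] add [cyotj,sin,tjwo] -> 10 lines: luyd celu cyotj sin tjwo arck xvzn ugy nob jeeob
Hunk 2: at line 6 remove [xvzn] add [eqvom] -> 10 lines: luyd celu cyotj sin tjwo arck eqvom ugy nob jeeob
Hunk 3: at line 5 remove [eqvom] add [pjsyt] -> 10 lines: luyd celu cyotj sin tjwo arck pjsyt ugy nob jeeob
Hunk 4: at line 4 remove [arck,pjsyt] add [syyk] -> 9 lines: luyd celu cyotj sin tjwo syyk ugy nob jeeob
Hunk 5: at line 4 remove [syyk] add [dgr] -> 9 lines: luyd celu cyotj sin tjwo dgr ugy nob jeeob
Hunk 6: at line 2 remove [sin,tjwo] add [nkzeg,gezqc,non] -> 10 lines: luyd celu cyotj nkzeg gezqc non dgr ugy nob jeeob
Final line count: 10

Answer: 10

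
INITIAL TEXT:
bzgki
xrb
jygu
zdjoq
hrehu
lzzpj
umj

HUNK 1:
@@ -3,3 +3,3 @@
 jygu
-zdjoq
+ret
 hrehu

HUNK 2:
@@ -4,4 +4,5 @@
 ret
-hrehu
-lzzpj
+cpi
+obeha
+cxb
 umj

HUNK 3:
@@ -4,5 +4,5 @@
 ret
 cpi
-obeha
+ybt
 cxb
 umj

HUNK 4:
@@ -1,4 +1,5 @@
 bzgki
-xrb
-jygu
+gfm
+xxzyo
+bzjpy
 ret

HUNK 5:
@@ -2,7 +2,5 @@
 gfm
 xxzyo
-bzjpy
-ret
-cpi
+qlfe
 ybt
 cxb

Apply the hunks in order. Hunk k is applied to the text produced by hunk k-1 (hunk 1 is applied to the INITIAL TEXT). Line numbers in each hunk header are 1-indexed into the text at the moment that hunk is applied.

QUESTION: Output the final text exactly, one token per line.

Answer: bzgki
gfm
xxzyo
qlfe
ybt
cxb
umj

Derivation:
Hunk 1: at line 3 remove [zdjoq] add [ret] -> 7 lines: bzgki xrb jygu ret hrehu lzzpj umj
Hunk 2: at line 4 remove [hrehu,lzzpj] add [cpi,obeha,cxb] -> 8 lines: bzgki xrb jygu ret cpi obeha cxb umj
Hunk 3: at line 4 remove [obeha] add [ybt] -> 8 lines: bzgki xrb jygu ret cpi ybt cxb umj
Hunk 4: at line 1 remove [xrb,jygu] add [gfm,xxzyo,bzjpy] -> 9 lines: bzgki gfm xxzyo bzjpy ret cpi ybt cxb umj
Hunk 5: at line 2 remove [bzjpy,ret,cpi] add [qlfe] -> 7 lines: bzgki gfm xxzyo qlfe ybt cxb umj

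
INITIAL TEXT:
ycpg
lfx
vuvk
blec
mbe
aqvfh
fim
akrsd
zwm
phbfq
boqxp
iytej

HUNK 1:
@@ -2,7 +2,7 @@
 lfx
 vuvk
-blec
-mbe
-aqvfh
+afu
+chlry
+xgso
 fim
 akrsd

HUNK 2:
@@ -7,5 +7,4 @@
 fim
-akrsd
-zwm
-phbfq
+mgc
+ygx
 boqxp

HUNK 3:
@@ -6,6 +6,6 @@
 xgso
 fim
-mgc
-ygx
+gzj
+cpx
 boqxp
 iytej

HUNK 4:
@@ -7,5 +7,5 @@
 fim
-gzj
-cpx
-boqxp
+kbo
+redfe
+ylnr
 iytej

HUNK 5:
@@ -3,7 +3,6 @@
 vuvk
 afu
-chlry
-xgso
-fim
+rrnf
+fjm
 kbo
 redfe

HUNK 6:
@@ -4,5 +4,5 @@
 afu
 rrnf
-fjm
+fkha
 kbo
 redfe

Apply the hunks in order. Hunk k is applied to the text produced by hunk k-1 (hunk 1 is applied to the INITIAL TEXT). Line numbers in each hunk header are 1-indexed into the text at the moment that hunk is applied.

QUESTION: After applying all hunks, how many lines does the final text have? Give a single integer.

Answer: 10

Derivation:
Hunk 1: at line 2 remove [blec,mbe,aqvfh] add [afu,chlry,xgso] -> 12 lines: ycpg lfx vuvk afu chlry xgso fim akrsd zwm phbfq boqxp iytej
Hunk 2: at line 7 remove [akrsd,zwm,phbfq] add [mgc,ygx] -> 11 lines: ycpg lfx vuvk afu chlry xgso fim mgc ygx boqxp iytej
Hunk 3: at line 6 remove [mgc,ygx] add [gzj,cpx] -> 11 lines: ycpg lfx vuvk afu chlry xgso fim gzj cpx boqxp iytej
Hunk 4: at line 7 remove [gzj,cpx,boqxp] add [kbo,redfe,ylnr] -> 11 lines: ycpg lfx vuvk afu chlry xgso fim kbo redfe ylnr iytej
Hunk 5: at line 3 remove [chlry,xgso,fim] add [rrnf,fjm] -> 10 lines: ycpg lfx vuvk afu rrnf fjm kbo redfe ylnr iytej
Hunk 6: at line 4 remove [fjm] add [fkha] -> 10 lines: ycpg lfx vuvk afu rrnf fkha kbo redfe ylnr iytej
Final line count: 10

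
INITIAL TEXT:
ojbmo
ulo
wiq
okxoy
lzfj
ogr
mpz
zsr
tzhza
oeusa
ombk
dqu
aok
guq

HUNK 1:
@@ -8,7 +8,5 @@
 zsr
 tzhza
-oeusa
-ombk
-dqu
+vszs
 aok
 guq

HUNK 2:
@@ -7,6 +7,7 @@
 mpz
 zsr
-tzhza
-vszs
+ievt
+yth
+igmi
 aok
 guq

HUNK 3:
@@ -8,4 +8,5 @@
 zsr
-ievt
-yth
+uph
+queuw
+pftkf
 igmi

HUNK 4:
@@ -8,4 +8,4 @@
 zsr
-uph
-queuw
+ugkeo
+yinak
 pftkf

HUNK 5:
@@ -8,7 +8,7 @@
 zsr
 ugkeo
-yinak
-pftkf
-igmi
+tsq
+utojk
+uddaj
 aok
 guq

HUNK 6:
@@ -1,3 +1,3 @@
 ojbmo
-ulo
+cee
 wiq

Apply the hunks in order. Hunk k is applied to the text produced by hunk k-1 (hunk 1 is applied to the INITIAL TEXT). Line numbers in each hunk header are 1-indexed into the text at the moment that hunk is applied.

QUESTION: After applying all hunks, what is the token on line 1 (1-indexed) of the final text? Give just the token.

Hunk 1: at line 8 remove [oeusa,ombk,dqu] add [vszs] -> 12 lines: ojbmo ulo wiq okxoy lzfj ogr mpz zsr tzhza vszs aok guq
Hunk 2: at line 7 remove [tzhza,vszs] add [ievt,yth,igmi] -> 13 lines: ojbmo ulo wiq okxoy lzfj ogr mpz zsr ievt yth igmi aok guq
Hunk 3: at line 8 remove [ievt,yth] add [uph,queuw,pftkf] -> 14 lines: ojbmo ulo wiq okxoy lzfj ogr mpz zsr uph queuw pftkf igmi aok guq
Hunk 4: at line 8 remove [uph,queuw] add [ugkeo,yinak] -> 14 lines: ojbmo ulo wiq okxoy lzfj ogr mpz zsr ugkeo yinak pftkf igmi aok guq
Hunk 5: at line 8 remove [yinak,pftkf,igmi] add [tsq,utojk,uddaj] -> 14 lines: ojbmo ulo wiq okxoy lzfj ogr mpz zsr ugkeo tsq utojk uddaj aok guq
Hunk 6: at line 1 remove [ulo] add [cee] -> 14 lines: ojbmo cee wiq okxoy lzfj ogr mpz zsr ugkeo tsq utojk uddaj aok guq
Final line 1: ojbmo

Answer: ojbmo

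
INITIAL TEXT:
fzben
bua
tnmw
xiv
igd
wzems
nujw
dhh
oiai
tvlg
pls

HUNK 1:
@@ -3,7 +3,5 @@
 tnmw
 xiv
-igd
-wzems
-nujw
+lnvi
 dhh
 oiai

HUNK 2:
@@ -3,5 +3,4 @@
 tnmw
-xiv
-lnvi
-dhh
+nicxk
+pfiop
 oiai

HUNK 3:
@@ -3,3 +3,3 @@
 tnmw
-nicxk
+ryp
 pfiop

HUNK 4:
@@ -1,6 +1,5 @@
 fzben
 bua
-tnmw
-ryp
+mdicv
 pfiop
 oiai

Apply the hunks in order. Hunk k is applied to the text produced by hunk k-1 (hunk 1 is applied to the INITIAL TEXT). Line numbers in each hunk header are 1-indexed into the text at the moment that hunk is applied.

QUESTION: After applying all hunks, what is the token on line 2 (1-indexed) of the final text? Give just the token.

Answer: bua

Derivation:
Hunk 1: at line 3 remove [igd,wzems,nujw] add [lnvi] -> 9 lines: fzben bua tnmw xiv lnvi dhh oiai tvlg pls
Hunk 2: at line 3 remove [xiv,lnvi,dhh] add [nicxk,pfiop] -> 8 lines: fzben bua tnmw nicxk pfiop oiai tvlg pls
Hunk 3: at line 3 remove [nicxk] add [ryp] -> 8 lines: fzben bua tnmw ryp pfiop oiai tvlg pls
Hunk 4: at line 1 remove [tnmw,ryp] add [mdicv] -> 7 lines: fzben bua mdicv pfiop oiai tvlg pls
Final line 2: bua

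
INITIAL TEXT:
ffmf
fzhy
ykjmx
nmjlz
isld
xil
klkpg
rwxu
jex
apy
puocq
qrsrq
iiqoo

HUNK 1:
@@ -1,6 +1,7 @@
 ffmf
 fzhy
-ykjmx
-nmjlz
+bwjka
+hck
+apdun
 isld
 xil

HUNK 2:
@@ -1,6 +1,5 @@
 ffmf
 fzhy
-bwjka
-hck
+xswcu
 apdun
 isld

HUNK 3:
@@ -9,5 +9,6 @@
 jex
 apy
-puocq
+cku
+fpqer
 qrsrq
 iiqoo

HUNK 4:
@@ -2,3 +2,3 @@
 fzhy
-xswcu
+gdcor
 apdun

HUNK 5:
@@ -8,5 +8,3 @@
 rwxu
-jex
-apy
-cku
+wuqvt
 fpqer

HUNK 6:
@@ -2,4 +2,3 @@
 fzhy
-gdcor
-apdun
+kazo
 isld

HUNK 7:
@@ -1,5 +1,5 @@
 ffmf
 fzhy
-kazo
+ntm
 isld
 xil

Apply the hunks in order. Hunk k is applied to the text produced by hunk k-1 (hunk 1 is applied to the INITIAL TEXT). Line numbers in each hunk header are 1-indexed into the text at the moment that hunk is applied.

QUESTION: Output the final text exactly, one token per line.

Answer: ffmf
fzhy
ntm
isld
xil
klkpg
rwxu
wuqvt
fpqer
qrsrq
iiqoo

Derivation:
Hunk 1: at line 1 remove [ykjmx,nmjlz] add [bwjka,hck,apdun] -> 14 lines: ffmf fzhy bwjka hck apdun isld xil klkpg rwxu jex apy puocq qrsrq iiqoo
Hunk 2: at line 1 remove [bwjka,hck] add [xswcu] -> 13 lines: ffmf fzhy xswcu apdun isld xil klkpg rwxu jex apy puocq qrsrq iiqoo
Hunk 3: at line 9 remove [puocq] add [cku,fpqer] -> 14 lines: ffmf fzhy xswcu apdun isld xil klkpg rwxu jex apy cku fpqer qrsrq iiqoo
Hunk 4: at line 2 remove [xswcu] add [gdcor] -> 14 lines: ffmf fzhy gdcor apdun isld xil klkpg rwxu jex apy cku fpqer qrsrq iiqoo
Hunk 5: at line 8 remove [jex,apy,cku] add [wuqvt] -> 12 lines: ffmf fzhy gdcor apdun isld xil klkpg rwxu wuqvt fpqer qrsrq iiqoo
Hunk 6: at line 2 remove [gdcor,apdun] add [kazo] -> 11 lines: ffmf fzhy kazo isld xil klkpg rwxu wuqvt fpqer qrsrq iiqoo
Hunk 7: at line 1 remove [kazo] add [ntm] -> 11 lines: ffmf fzhy ntm isld xil klkpg rwxu wuqvt fpqer qrsrq iiqoo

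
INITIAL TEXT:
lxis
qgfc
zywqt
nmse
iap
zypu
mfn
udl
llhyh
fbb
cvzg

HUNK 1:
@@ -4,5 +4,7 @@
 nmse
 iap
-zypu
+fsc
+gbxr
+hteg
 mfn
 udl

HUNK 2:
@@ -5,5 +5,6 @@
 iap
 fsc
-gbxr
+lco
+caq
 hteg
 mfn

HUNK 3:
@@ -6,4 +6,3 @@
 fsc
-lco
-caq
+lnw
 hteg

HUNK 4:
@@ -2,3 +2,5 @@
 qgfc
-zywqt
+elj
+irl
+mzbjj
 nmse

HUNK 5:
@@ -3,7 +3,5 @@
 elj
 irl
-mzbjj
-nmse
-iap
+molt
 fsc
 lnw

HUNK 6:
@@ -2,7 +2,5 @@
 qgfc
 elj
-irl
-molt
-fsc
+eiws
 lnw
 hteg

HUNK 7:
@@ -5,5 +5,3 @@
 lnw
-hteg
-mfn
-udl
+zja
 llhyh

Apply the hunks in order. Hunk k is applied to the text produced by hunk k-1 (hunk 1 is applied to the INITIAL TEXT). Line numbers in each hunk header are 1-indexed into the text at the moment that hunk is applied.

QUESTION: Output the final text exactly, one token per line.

Answer: lxis
qgfc
elj
eiws
lnw
zja
llhyh
fbb
cvzg

Derivation:
Hunk 1: at line 4 remove [zypu] add [fsc,gbxr,hteg] -> 13 lines: lxis qgfc zywqt nmse iap fsc gbxr hteg mfn udl llhyh fbb cvzg
Hunk 2: at line 5 remove [gbxr] add [lco,caq] -> 14 lines: lxis qgfc zywqt nmse iap fsc lco caq hteg mfn udl llhyh fbb cvzg
Hunk 3: at line 6 remove [lco,caq] add [lnw] -> 13 lines: lxis qgfc zywqt nmse iap fsc lnw hteg mfn udl llhyh fbb cvzg
Hunk 4: at line 2 remove [zywqt] add [elj,irl,mzbjj] -> 15 lines: lxis qgfc elj irl mzbjj nmse iap fsc lnw hteg mfn udl llhyh fbb cvzg
Hunk 5: at line 3 remove [mzbjj,nmse,iap] add [molt] -> 13 lines: lxis qgfc elj irl molt fsc lnw hteg mfn udl llhyh fbb cvzg
Hunk 6: at line 2 remove [irl,molt,fsc] add [eiws] -> 11 lines: lxis qgfc elj eiws lnw hteg mfn udl llhyh fbb cvzg
Hunk 7: at line 5 remove [hteg,mfn,udl] add [zja] -> 9 lines: lxis qgfc elj eiws lnw zja llhyh fbb cvzg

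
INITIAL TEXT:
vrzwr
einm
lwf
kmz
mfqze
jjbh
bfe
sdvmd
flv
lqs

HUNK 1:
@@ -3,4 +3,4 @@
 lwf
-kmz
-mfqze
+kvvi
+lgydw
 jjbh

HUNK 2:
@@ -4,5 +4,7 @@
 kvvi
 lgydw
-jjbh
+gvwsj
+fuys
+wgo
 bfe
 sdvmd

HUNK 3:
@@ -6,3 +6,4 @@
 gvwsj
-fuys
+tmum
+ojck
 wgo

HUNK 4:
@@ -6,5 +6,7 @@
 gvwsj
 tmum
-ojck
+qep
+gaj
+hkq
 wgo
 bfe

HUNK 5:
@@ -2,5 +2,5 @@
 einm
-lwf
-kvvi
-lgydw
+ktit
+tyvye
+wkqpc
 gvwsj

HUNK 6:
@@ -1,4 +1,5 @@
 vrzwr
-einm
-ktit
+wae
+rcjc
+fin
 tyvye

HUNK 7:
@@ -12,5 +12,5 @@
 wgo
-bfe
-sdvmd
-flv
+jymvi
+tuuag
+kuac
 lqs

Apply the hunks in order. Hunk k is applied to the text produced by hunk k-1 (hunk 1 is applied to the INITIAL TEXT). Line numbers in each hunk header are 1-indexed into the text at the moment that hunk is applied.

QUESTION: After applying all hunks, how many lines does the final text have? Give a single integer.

Answer: 16

Derivation:
Hunk 1: at line 3 remove [kmz,mfqze] add [kvvi,lgydw] -> 10 lines: vrzwr einm lwf kvvi lgydw jjbh bfe sdvmd flv lqs
Hunk 2: at line 4 remove [jjbh] add [gvwsj,fuys,wgo] -> 12 lines: vrzwr einm lwf kvvi lgydw gvwsj fuys wgo bfe sdvmd flv lqs
Hunk 3: at line 6 remove [fuys] add [tmum,ojck] -> 13 lines: vrzwr einm lwf kvvi lgydw gvwsj tmum ojck wgo bfe sdvmd flv lqs
Hunk 4: at line 6 remove [ojck] add [qep,gaj,hkq] -> 15 lines: vrzwr einm lwf kvvi lgydw gvwsj tmum qep gaj hkq wgo bfe sdvmd flv lqs
Hunk 5: at line 2 remove [lwf,kvvi,lgydw] add [ktit,tyvye,wkqpc] -> 15 lines: vrzwr einm ktit tyvye wkqpc gvwsj tmum qep gaj hkq wgo bfe sdvmd flv lqs
Hunk 6: at line 1 remove [einm,ktit] add [wae,rcjc,fin] -> 16 lines: vrzwr wae rcjc fin tyvye wkqpc gvwsj tmum qep gaj hkq wgo bfe sdvmd flv lqs
Hunk 7: at line 12 remove [bfe,sdvmd,flv] add [jymvi,tuuag,kuac] -> 16 lines: vrzwr wae rcjc fin tyvye wkqpc gvwsj tmum qep gaj hkq wgo jymvi tuuag kuac lqs
Final line count: 16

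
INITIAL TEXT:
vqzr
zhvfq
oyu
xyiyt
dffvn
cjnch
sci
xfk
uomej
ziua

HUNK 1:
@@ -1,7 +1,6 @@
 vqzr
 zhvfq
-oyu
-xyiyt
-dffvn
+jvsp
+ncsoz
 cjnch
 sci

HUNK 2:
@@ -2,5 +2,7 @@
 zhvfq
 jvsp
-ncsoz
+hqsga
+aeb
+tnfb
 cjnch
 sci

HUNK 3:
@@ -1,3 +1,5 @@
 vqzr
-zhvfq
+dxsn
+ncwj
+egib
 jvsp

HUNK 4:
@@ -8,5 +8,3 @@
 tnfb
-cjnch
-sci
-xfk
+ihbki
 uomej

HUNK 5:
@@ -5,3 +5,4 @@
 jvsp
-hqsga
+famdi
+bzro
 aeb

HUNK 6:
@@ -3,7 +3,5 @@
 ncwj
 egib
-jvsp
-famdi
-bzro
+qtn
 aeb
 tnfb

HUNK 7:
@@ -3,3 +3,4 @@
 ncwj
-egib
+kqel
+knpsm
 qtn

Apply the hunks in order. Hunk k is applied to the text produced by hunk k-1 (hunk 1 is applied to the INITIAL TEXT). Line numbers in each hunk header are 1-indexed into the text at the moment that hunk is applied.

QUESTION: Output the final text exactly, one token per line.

Hunk 1: at line 1 remove [oyu,xyiyt,dffvn] add [jvsp,ncsoz] -> 9 lines: vqzr zhvfq jvsp ncsoz cjnch sci xfk uomej ziua
Hunk 2: at line 2 remove [ncsoz] add [hqsga,aeb,tnfb] -> 11 lines: vqzr zhvfq jvsp hqsga aeb tnfb cjnch sci xfk uomej ziua
Hunk 3: at line 1 remove [zhvfq] add [dxsn,ncwj,egib] -> 13 lines: vqzr dxsn ncwj egib jvsp hqsga aeb tnfb cjnch sci xfk uomej ziua
Hunk 4: at line 8 remove [cjnch,sci,xfk] add [ihbki] -> 11 lines: vqzr dxsn ncwj egib jvsp hqsga aeb tnfb ihbki uomej ziua
Hunk 5: at line 5 remove [hqsga] add [famdi,bzro] -> 12 lines: vqzr dxsn ncwj egib jvsp famdi bzro aeb tnfb ihbki uomej ziua
Hunk 6: at line 3 remove [jvsp,famdi,bzro] add [qtn] -> 10 lines: vqzr dxsn ncwj egib qtn aeb tnfb ihbki uomej ziua
Hunk 7: at line 3 remove [egib] add [kqel,knpsm] -> 11 lines: vqzr dxsn ncwj kqel knpsm qtn aeb tnfb ihbki uomej ziua

Answer: vqzr
dxsn
ncwj
kqel
knpsm
qtn
aeb
tnfb
ihbki
uomej
ziua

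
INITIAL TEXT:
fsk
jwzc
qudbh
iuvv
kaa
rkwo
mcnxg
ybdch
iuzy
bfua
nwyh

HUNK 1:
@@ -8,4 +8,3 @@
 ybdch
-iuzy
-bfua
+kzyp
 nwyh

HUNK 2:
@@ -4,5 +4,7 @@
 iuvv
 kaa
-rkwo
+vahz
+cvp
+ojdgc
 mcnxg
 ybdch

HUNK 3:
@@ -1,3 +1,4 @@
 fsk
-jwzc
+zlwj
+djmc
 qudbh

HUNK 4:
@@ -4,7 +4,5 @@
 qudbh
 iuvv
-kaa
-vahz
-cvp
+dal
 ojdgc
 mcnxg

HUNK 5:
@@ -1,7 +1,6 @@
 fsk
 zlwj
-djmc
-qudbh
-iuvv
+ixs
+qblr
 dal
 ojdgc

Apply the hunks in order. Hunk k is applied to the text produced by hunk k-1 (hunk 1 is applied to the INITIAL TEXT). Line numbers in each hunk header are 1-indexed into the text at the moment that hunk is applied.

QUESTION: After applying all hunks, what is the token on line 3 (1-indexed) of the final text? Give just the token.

Answer: ixs

Derivation:
Hunk 1: at line 8 remove [iuzy,bfua] add [kzyp] -> 10 lines: fsk jwzc qudbh iuvv kaa rkwo mcnxg ybdch kzyp nwyh
Hunk 2: at line 4 remove [rkwo] add [vahz,cvp,ojdgc] -> 12 lines: fsk jwzc qudbh iuvv kaa vahz cvp ojdgc mcnxg ybdch kzyp nwyh
Hunk 3: at line 1 remove [jwzc] add [zlwj,djmc] -> 13 lines: fsk zlwj djmc qudbh iuvv kaa vahz cvp ojdgc mcnxg ybdch kzyp nwyh
Hunk 4: at line 4 remove [kaa,vahz,cvp] add [dal] -> 11 lines: fsk zlwj djmc qudbh iuvv dal ojdgc mcnxg ybdch kzyp nwyh
Hunk 5: at line 1 remove [djmc,qudbh,iuvv] add [ixs,qblr] -> 10 lines: fsk zlwj ixs qblr dal ojdgc mcnxg ybdch kzyp nwyh
Final line 3: ixs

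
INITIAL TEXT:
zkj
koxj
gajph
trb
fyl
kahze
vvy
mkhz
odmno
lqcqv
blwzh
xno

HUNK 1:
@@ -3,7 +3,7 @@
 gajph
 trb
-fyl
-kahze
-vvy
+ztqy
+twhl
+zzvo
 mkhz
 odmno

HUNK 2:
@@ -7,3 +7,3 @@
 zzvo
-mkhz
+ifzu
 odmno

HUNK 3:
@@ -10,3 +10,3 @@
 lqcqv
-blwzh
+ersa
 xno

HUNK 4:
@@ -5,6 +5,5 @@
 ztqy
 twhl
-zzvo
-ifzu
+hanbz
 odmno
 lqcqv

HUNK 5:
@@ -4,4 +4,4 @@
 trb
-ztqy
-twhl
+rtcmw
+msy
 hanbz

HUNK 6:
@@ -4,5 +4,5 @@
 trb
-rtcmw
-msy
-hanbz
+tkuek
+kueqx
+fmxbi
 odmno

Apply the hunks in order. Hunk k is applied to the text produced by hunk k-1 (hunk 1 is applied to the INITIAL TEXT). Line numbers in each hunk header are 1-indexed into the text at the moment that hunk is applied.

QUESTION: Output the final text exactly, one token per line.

Hunk 1: at line 3 remove [fyl,kahze,vvy] add [ztqy,twhl,zzvo] -> 12 lines: zkj koxj gajph trb ztqy twhl zzvo mkhz odmno lqcqv blwzh xno
Hunk 2: at line 7 remove [mkhz] add [ifzu] -> 12 lines: zkj koxj gajph trb ztqy twhl zzvo ifzu odmno lqcqv blwzh xno
Hunk 3: at line 10 remove [blwzh] add [ersa] -> 12 lines: zkj koxj gajph trb ztqy twhl zzvo ifzu odmno lqcqv ersa xno
Hunk 4: at line 5 remove [zzvo,ifzu] add [hanbz] -> 11 lines: zkj koxj gajph trb ztqy twhl hanbz odmno lqcqv ersa xno
Hunk 5: at line 4 remove [ztqy,twhl] add [rtcmw,msy] -> 11 lines: zkj koxj gajph trb rtcmw msy hanbz odmno lqcqv ersa xno
Hunk 6: at line 4 remove [rtcmw,msy,hanbz] add [tkuek,kueqx,fmxbi] -> 11 lines: zkj koxj gajph trb tkuek kueqx fmxbi odmno lqcqv ersa xno

Answer: zkj
koxj
gajph
trb
tkuek
kueqx
fmxbi
odmno
lqcqv
ersa
xno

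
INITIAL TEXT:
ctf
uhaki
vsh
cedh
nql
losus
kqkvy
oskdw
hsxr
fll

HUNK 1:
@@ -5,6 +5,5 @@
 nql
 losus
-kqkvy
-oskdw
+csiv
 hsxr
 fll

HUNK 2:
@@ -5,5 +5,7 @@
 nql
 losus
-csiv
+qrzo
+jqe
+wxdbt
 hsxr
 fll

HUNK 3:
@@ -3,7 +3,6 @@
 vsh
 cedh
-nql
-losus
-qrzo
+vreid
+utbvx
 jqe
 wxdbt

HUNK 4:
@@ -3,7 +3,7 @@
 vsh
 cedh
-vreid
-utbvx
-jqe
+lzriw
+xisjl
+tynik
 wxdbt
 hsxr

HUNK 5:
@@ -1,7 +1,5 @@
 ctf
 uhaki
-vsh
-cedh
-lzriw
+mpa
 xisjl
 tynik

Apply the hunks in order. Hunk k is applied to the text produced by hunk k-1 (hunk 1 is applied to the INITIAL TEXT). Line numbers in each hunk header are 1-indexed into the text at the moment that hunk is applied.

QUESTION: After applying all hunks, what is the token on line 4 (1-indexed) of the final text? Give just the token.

Answer: xisjl

Derivation:
Hunk 1: at line 5 remove [kqkvy,oskdw] add [csiv] -> 9 lines: ctf uhaki vsh cedh nql losus csiv hsxr fll
Hunk 2: at line 5 remove [csiv] add [qrzo,jqe,wxdbt] -> 11 lines: ctf uhaki vsh cedh nql losus qrzo jqe wxdbt hsxr fll
Hunk 3: at line 3 remove [nql,losus,qrzo] add [vreid,utbvx] -> 10 lines: ctf uhaki vsh cedh vreid utbvx jqe wxdbt hsxr fll
Hunk 4: at line 3 remove [vreid,utbvx,jqe] add [lzriw,xisjl,tynik] -> 10 lines: ctf uhaki vsh cedh lzriw xisjl tynik wxdbt hsxr fll
Hunk 5: at line 1 remove [vsh,cedh,lzriw] add [mpa] -> 8 lines: ctf uhaki mpa xisjl tynik wxdbt hsxr fll
Final line 4: xisjl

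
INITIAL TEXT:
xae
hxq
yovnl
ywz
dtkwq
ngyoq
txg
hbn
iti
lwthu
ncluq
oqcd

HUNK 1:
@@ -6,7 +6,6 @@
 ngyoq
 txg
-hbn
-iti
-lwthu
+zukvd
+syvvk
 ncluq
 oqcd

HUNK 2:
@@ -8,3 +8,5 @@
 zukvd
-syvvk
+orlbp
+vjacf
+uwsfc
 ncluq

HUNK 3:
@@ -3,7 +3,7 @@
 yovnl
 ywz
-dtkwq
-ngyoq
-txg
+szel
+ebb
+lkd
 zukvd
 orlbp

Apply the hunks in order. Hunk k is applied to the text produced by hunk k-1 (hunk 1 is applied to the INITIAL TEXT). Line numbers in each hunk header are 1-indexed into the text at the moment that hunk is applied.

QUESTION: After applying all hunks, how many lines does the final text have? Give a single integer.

Hunk 1: at line 6 remove [hbn,iti,lwthu] add [zukvd,syvvk] -> 11 lines: xae hxq yovnl ywz dtkwq ngyoq txg zukvd syvvk ncluq oqcd
Hunk 2: at line 8 remove [syvvk] add [orlbp,vjacf,uwsfc] -> 13 lines: xae hxq yovnl ywz dtkwq ngyoq txg zukvd orlbp vjacf uwsfc ncluq oqcd
Hunk 3: at line 3 remove [dtkwq,ngyoq,txg] add [szel,ebb,lkd] -> 13 lines: xae hxq yovnl ywz szel ebb lkd zukvd orlbp vjacf uwsfc ncluq oqcd
Final line count: 13

Answer: 13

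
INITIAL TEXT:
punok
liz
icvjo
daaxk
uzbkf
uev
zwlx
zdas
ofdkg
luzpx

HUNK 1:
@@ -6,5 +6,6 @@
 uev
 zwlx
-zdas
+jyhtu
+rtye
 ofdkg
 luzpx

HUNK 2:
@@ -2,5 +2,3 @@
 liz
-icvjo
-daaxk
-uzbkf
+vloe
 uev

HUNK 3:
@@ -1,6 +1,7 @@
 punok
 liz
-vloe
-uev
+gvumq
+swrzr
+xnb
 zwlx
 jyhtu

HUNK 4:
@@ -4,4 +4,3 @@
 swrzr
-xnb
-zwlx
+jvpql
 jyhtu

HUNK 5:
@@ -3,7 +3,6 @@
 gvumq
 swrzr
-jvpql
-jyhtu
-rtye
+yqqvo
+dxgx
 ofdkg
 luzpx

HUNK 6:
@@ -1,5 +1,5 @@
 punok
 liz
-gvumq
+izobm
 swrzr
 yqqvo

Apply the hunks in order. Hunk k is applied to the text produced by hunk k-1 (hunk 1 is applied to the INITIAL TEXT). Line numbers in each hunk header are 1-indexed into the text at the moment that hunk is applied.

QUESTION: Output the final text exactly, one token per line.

Hunk 1: at line 6 remove [zdas] add [jyhtu,rtye] -> 11 lines: punok liz icvjo daaxk uzbkf uev zwlx jyhtu rtye ofdkg luzpx
Hunk 2: at line 2 remove [icvjo,daaxk,uzbkf] add [vloe] -> 9 lines: punok liz vloe uev zwlx jyhtu rtye ofdkg luzpx
Hunk 3: at line 1 remove [vloe,uev] add [gvumq,swrzr,xnb] -> 10 lines: punok liz gvumq swrzr xnb zwlx jyhtu rtye ofdkg luzpx
Hunk 4: at line 4 remove [xnb,zwlx] add [jvpql] -> 9 lines: punok liz gvumq swrzr jvpql jyhtu rtye ofdkg luzpx
Hunk 5: at line 3 remove [jvpql,jyhtu,rtye] add [yqqvo,dxgx] -> 8 lines: punok liz gvumq swrzr yqqvo dxgx ofdkg luzpx
Hunk 6: at line 1 remove [gvumq] add [izobm] -> 8 lines: punok liz izobm swrzr yqqvo dxgx ofdkg luzpx

Answer: punok
liz
izobm
swrzr
yqqvo
dxgx
ofdkg
luzpx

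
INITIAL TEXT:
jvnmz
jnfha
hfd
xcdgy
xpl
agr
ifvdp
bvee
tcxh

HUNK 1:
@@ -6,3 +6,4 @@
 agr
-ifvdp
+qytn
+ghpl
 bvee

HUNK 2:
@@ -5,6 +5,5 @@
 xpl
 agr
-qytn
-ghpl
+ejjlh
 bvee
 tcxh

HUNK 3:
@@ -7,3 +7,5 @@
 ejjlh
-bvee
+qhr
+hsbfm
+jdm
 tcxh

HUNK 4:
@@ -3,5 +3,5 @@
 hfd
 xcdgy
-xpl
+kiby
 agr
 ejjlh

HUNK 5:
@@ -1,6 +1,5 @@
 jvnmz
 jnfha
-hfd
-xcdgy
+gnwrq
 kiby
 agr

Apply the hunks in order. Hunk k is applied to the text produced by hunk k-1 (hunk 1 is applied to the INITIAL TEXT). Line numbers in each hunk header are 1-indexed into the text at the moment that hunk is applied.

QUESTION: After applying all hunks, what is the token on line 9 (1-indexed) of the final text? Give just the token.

Hunk 1: at line 6 remove [ifvdp] add [qytn,ghpl] -> 10 lines: jvnmz jnfha hfd xcdgy xpl agr qytn ghpl bvee tcxh
Hunk 2: at line 5 remove [qytn,ghpl] add [ejjlh] -> 9 lines: jvnmz jnfha hfd xcdgy xpl agr ejjlh bvee tcxh
Hunk 3: at line 7 remove [bvee] add [qhr,hsbfm,jdm] -> 11 lines: jvnmz jnfha hfd xcdgy xpl agr ejjlh qhr hsbfm jdm tcxh
Hunk 4: at line 3 remove [xpl] add [kiby] -> 11 lines: jvnmz jnfha hfd xcdgy kiby agr ejjlh qhr hsbfm jdm tcxh
Hunk 5: at line 1 remove [hfd,xcdgy] add [gnwrq] -> 10 lines: jvnmz jnfha gnwrq kiby agr ejjlh qhr hsbfm jdm tcxh
Final line 9: jdm

Answer: jdm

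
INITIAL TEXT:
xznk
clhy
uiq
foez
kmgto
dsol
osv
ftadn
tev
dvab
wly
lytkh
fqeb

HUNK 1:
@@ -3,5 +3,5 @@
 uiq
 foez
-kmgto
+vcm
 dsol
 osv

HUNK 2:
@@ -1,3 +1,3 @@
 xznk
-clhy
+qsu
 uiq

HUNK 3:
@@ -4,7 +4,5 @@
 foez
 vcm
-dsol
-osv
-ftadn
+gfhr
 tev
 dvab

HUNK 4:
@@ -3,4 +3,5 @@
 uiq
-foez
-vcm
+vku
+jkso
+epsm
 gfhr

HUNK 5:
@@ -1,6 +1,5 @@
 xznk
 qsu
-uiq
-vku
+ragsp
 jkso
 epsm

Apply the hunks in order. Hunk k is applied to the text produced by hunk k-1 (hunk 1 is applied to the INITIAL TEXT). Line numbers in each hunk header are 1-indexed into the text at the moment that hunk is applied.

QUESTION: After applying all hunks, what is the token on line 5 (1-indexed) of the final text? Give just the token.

Answer: epsm

Derivation:
Hunk 1: at line 3 remove [kmgto] add [vcm] -> 13 lines: xznk clhy uiq foez vcm dsol osv ftadn tev dvab wly lytkh fqeb
Hunk 2: at line 1 remove [clhy] add [qsu] -> 13 lines: xznk qsu uiq foez vcm dsol osv ftadn tev dvab wly lytkh fqeb
Hunk 3: at line 4 remove [dsol,osv,ftadn] add [gfhr] -> 11 lines: xznk qsu uiq foez vcm gfhr tev dvab wly lytkh fqeb
Hunk 4: at line 3 remove [foez,vcm] add [vku,jkso,epsm] -> 12 lines: xznk qsu uiq vku jkso epsm gfhr tev dvab wly lytkh fqeb
Hunk 5: at line 1 remove [uiq,vku] add [ragsp] -> 11 lines: xznk qsu ragsp jkso epsm gfhr tev dvab wly lytkh fqeb
Final line 5: epsm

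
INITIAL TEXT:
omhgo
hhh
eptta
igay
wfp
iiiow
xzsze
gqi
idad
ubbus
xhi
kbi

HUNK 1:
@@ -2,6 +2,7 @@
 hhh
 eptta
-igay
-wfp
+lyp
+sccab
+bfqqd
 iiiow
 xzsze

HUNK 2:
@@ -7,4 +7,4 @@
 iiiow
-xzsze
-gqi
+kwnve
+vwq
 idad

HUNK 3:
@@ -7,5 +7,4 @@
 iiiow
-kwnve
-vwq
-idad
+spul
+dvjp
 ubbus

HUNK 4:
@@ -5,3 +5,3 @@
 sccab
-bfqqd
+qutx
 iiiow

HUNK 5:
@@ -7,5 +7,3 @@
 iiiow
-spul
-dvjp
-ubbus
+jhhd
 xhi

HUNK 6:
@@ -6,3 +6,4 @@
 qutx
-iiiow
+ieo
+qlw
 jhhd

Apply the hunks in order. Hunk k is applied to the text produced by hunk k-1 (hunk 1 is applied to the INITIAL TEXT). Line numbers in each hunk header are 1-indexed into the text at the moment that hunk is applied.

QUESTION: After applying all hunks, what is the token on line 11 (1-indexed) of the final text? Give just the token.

Answer: kbi

Derivation:
Hunk 1: at line 2 remove [igay,wfp] add [lyp,sccab,bfqqd] -> 13 lines: omhgo hhh eptta lyp sccab bfqqd iiiow xzsze gqi idad ubbus xhi kbi
Hunk 2: at line 7 remove [xzsze,gqi] add [kwnve,vwq] -> 13 lines: omhgo hhh eptta lyp sccab bfqqd iiiow kwnve vwq idad ubbus xhi kbi
Hunk 3: at line 7 remove [kwnve,vwq,idad] add [spul,dvjp] -> 12 lines: omhgo hhh eptta lyp sccab bfqqd iiiow spul dvjp ubbus xhi kbi
Hunk 4: at line 5 remove [bfqqd] add [qutx] -> 12 lines: omhgo hhh eptta lyp sccab qutx iiiow spul dvjp ubbus xhi kbi
Hunk 5: at line 7 remove [spul,dvjp,ubbus] add [jhhd] -> 10 lines: omhgo hhh eptta lyp sccab qutx iiiow jhhd xhi kbi
Hunk 6: at line 6 remove [iiiow] add [ieo,qlw] -> 11 lines: omhgo hhh eptta lyp sccab qutx ieo qlw jhhd xhi kbi
Final line 11: kbi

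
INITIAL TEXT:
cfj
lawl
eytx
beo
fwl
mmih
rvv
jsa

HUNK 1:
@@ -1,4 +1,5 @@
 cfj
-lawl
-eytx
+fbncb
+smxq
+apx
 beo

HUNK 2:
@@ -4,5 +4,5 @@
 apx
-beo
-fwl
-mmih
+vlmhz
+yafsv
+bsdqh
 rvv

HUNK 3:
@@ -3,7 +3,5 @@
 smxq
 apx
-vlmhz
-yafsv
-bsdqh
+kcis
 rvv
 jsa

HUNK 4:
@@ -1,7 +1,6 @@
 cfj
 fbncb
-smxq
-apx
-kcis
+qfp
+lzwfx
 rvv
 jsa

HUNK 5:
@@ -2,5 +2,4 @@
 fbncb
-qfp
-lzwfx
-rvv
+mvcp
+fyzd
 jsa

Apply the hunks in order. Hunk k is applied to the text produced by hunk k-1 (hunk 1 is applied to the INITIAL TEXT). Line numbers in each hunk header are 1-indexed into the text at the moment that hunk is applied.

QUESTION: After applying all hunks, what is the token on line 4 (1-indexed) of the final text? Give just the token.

Answer: fyzd

Derivation:
Hunk 1: at line 1 remove [lawl,eytx] add [fbncb,smxq,apx] -> 9 lines: cfj fbncb smxq apx beo fwl mmih rvv jsa
Hunk 2: at line 4 remove [beo,fwl,mmih] add [vlmhz,yafsv,bsdqh] -> 9 lines: cfj fbncb smxq apx vlmhz yafsv bsdqh rvv jsa
Hunk 3: at line 3 remove [vlmhz,yafsv,bsdqh] add [kcis] -> 7 lines: cfj fbncb smxq apx kcis rvv jsa
Hunk 4: at line 1 remove [smxq,apx,kcis] add [qfp,lzwfx] -> 6 lines: cfj fbncb qfp lzwfx rvv jsa
Hunk 5: at line 2 remove [qfp,lzwfx,rvv] add [mvcp,fyzd] -> 5 lines: cfj fbncb mvcp fyzd jsa
Final line 4: fyzd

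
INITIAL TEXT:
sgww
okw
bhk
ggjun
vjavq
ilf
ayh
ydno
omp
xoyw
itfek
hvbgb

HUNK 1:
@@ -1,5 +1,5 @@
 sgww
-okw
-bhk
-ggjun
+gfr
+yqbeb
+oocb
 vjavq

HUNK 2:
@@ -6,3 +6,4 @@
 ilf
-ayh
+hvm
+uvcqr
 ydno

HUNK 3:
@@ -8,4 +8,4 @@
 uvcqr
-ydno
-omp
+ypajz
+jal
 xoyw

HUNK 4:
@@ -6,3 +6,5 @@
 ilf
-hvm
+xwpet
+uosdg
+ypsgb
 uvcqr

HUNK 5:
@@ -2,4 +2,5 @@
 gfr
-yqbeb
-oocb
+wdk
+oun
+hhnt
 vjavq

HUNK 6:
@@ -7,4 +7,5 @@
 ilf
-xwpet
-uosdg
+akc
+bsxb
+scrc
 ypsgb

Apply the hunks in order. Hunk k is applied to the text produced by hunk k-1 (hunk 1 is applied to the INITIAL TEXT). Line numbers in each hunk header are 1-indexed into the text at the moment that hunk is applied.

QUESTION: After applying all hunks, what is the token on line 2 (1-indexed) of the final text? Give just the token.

Hunk 1: at line 1 remove [okw,bhk,ggjun] add [gfr,yqbeb,oocb] -> 12 lines: sgww gfr yqbeb oocb vjavq ilf ayh ydno omp xoyw itfek hvbgb
Hunk 2: at line 6 remove [ayh] add [hvm,uvcqr] -> 13 lines: sgww gfr yqbeb oocb vjavq ilf hvm uvcqr ydno omp xoyw itfek hvbgb
Hunk 3: at line 8 remove [ydno,omp] add [ypajz,jal] -> 13 lines: sgww gfr yqbeb oocb vjavq ilf hvm uvcqr ypajz jal xoyw itfek hvbgb
Hunk 4: at line 6 remove [hvm] add [xwpet,uosdg,ypsgb] -> 15 lines: sgww gfr yqbeb oocb vjavq ilf xwpet uosdg ypsgb uvcqr ypajz jal xoyw itfek hvbgb
Hunk 5: at line 2 remove [yqbeb,oocb] add [wdk,oun,hhnt] -> 16 lines: sgww gfr wdk oun hhnt vjavq ilf xwpet uosdg ypsgb uvcqr ypajz jal xoyw itfek hvbgb
Hunk 6: at line 7 remove [xwpet,uosdg] add [akc,bsxb,scrc] -> 17 lines: sgww gfr wdk oun hhnt vjavq ilf akc bsxb scrc ypsgb uvcqr ypajz jal xoyw itfek hvbgb
Final line 2: gfr

Answer: gfr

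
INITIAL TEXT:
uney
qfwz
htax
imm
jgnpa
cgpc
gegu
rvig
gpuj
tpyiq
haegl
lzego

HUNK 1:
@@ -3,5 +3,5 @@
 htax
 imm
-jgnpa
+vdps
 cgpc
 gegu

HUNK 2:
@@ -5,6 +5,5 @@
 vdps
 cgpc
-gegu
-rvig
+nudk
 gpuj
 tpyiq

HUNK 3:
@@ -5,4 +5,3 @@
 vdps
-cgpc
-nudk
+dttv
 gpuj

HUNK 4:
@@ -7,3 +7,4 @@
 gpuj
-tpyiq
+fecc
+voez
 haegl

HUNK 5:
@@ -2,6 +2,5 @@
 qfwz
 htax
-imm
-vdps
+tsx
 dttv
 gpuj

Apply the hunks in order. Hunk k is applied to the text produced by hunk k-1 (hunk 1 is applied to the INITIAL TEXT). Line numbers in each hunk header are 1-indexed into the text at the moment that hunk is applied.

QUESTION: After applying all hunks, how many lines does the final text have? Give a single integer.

Hunk 1: at line 3 remove [jgnpa] add [vdps] -> 12 lines: uney qfwz htax imm vdps cgpc gegu rvig gpuj tpyiq haegl lzego
Hunk 2: at line 5 remove [gegu,rvig] add [nudk] -> 11 lines: uney qfwz htax imm vdps cgpc nudk gpuj tpyiq haegl lzego
Hunk 3: at line 5 remove [cgpc,nudk] add [dttv] -> 10 lines: uney qfwz htax imm vdps dttv gpuj tpyiq haegl lzego
Hunk 4: at line 7 remove [tpyiq] add [fecc,voez] -> 11 lines: uney qfwz htax imm vdps dttv gpuj fecc voez haegl lzego
Hunk 5: at line 2 remove [imm,vdps] add [tsx] -> 10 lines: uney qfwz htax tsx dttv gpuj fecc voez haegl lzego
Final line count: 10

Answer: 10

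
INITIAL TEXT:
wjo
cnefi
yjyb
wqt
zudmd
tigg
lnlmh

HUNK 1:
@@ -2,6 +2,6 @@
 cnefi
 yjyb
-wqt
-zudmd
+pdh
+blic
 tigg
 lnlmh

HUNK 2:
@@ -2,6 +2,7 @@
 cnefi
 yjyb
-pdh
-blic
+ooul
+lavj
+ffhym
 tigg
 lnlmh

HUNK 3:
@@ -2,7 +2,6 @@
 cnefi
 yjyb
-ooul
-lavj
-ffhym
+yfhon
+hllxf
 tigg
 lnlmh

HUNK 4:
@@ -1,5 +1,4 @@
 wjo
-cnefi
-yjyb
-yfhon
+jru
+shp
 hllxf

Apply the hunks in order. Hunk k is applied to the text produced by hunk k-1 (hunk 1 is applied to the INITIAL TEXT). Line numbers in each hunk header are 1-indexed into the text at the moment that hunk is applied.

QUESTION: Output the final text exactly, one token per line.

Hunk 1: at line 2 remove [wqt,zudmd] add [pdh,blic] -> 7 lines: wjo cnefi yjyb pdh blic tigg lnlmh
Hunk 2: at line 2 remove [pdh,blic] add [ooul,lavj,ffhym] -> 8 lines: wjo cnefi yjyb ooul lavj ffhym tigg lnlmh
Hunk 3: at line 2 remove [ooul,lavj,ffhym] add [yfhon,hllxf] -> 7 lines: wjo cnefi yjyb yfhon hllxf tigg lnlmh
Hunk 4: at line 1 remove [cnefi,yjyb,yfhon] add [jru,shp] -> 6 lines: wjo jru shp hllxf tigg lnlmh

Answer: wjo
jru
shp
hllxf
tigg
lnlmh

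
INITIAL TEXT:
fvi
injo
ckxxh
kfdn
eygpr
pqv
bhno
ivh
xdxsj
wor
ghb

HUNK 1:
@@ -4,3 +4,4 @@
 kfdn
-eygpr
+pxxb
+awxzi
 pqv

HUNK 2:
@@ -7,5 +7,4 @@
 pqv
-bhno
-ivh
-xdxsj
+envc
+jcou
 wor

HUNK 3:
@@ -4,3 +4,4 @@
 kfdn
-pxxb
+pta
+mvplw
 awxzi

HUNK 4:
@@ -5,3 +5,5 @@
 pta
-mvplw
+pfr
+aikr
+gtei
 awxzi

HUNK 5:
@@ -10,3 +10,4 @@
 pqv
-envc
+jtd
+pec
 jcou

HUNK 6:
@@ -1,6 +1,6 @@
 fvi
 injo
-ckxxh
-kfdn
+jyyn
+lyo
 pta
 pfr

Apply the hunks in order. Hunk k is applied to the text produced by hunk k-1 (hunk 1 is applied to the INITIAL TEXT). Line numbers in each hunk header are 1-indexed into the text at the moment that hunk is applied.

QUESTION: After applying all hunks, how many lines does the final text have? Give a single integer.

Answer: 15

Derivation:
Hunk 1: at line 4 remove [eygpr] add [pxxb,awxzi] -> 12 lines: fvi injo ckxxh kfdn pxxb awxzi pqv bhno ivh xdxsj wor ghb
Hunk 2: at line 7 remove [bhno,ivh,xdxsj] add [envc,jcou] -> 11 lines: fvi injo ckxxh kfdn pxxb awxzi pqv envc jcou wor ghb
Hunk 3: at line 4 remove [pxxb] add [pta,mvplw] -> 12 lines: fvi injo ckxxh kfdn pta mvplw awxzi pqv envc jcou wor ghb
Hunk 4: at line 5 remove [mvplw] add [pfr,aikr,gtei] -> 14 lines: fvi injo ckxxh kfdn pta pfr aikr gtei awxzi pqv envc jcou wor ghb
Hunk 5: at line 10 remove [envc] add [jtd,pec] -> 15 lines: fvi injo ckxxh kfdn pta pfr aikr gtei awxzi pqv jtd pec jcou wor ghb
Hunk 6: at line 1 remove [ckxxh,kfdn] add [jyyn,lyo] -> 15 lines: fvi injo jyyn lyo pta pfr aikr gtei awxzi pqv jtd pec jcou wor ghb
Final line count: 15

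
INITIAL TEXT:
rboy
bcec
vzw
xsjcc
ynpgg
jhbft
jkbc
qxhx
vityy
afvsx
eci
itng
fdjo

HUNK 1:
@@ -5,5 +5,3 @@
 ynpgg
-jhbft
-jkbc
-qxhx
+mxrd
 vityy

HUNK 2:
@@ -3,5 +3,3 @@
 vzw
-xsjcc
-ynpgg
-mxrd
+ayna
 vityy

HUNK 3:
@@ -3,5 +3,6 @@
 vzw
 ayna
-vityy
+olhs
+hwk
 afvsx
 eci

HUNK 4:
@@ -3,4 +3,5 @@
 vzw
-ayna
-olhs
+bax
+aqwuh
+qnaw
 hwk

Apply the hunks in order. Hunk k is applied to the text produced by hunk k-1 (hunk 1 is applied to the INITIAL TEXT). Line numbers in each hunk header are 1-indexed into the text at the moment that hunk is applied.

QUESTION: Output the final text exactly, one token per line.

Hunk 1: at line 5 remove [jhbft,jkbc,qxhx] add [mxrd] -> 11 lines: rboy bcec vzw xsjcc ynpgg mxrd vityy afvsx eci itng fdjo
Hunk 2: at line 3 remove [xsjcc,ynpgg,mxrd] add [ayna] -> 9 lines: rboy bcec vzw ayna vityy afvsx eci itng fdjo
Hunk 3: at line 3 remove [vityy] add [olhs,hwk] -> 10 lines: rboy bcec vzw ayna olhs hwk afvsx eci itng fdjo
Hunk 4: at line 3 remove [ayna,olhs] add [bax,aqwuh,qnaw] -> 11 lines: rboy bcec vzw bax aqwuh qnaw hwk afvsx eci itng fdjo

Answer: rboy
bcec
vzw
bax
aqwuh
qnaw
hwk
afvsx
eci
itng
fdjo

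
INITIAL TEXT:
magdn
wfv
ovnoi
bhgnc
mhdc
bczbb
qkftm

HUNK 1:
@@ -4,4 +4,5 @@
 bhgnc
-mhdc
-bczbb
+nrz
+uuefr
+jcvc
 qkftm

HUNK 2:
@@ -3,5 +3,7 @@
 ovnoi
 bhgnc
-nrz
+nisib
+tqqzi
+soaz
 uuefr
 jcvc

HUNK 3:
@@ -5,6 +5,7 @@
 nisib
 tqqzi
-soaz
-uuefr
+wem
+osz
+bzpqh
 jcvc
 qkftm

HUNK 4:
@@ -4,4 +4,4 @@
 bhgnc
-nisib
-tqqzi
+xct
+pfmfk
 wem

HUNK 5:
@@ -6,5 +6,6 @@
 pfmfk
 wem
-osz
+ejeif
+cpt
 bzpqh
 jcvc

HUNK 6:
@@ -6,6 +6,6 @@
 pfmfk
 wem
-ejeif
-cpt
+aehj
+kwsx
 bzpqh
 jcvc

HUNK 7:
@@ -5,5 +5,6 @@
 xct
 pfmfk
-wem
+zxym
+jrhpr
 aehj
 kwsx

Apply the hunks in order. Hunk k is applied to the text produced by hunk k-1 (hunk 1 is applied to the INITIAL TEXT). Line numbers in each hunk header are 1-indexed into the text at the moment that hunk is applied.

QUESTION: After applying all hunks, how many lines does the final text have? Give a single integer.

Answer: 13

Derivation:
Hunk 1: at line 4 remove [mhdc,bczbb] add [nrz,uuefr,jcvc] -> 8 lines: magdn wfv ovnoi bhgnc nrz uuefr jcvc qkftm
Hunk 2: at line 3 remove [nrz] add [nisib,tqqzi,soaz] -> 10 lines: magdn wfv ovnoi bhgnc nisib tqqzi soaz uuefr jcvc qkftm
Hunk 3: at line 5 remove [soaz,uuefr] add [wem,osz,bzpqh] -> 11 lines: magdn wfv ovnoi bhgnc nisib tqqzi wem osz bzpqh jcvc qkftm
Hunk 4: at line 4 remove [nisib,tqqzi] add [xct,pfmfk] -> 11 lines: magdn wfv ovnoi bhgnc xct pfmfk wem osz bzpqh jcvc qkftm
Hunk 5: at line 6 remove [osz] add [ejeif,cpt] -> 12 lines: magdn wfv ovnoi bhgnc xct pfmfk wem ejeif cpt bzpqh jcvc qkftm
Hunk 6: at line 6 remove [ejeif,cpt] add [aehj,kwsx] -> 12 lines: magdn wfv ovnoi bhgnc xct pfmfk wem aehj kwsx bzpqh jcvc qkftm
Hunk 7: at line 5 remove [wem] add [zxym,jrhpr] -> 13 lines: magdn wfv ovnoi bhgnc xct pfmfk zxym jrhpr aehj kwsx bzpqh jcvc qkftm
Final line count: 13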